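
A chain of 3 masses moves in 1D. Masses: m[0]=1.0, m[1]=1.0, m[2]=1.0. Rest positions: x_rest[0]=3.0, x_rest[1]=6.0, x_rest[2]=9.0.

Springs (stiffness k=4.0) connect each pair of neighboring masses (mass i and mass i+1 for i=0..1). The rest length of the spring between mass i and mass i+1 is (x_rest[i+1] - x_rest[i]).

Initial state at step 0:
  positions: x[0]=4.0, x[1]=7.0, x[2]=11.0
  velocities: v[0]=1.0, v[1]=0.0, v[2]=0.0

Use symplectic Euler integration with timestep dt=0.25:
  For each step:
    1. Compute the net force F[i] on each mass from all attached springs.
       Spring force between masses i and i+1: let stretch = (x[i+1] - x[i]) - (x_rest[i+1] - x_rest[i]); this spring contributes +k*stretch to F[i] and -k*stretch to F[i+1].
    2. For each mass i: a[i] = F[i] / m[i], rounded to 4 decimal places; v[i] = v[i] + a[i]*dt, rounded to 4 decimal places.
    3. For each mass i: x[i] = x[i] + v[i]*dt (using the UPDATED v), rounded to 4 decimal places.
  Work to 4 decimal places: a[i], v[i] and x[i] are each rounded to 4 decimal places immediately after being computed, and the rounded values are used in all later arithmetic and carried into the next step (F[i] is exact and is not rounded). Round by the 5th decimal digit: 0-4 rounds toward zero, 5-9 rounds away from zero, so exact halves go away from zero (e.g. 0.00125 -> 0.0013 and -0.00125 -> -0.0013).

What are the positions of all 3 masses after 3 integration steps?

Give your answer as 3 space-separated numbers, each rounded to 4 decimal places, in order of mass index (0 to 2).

Answer: 4.7813 7.9063 10.0625

Derivation:
Step 0: x=[4.0000 7.0000 11.0000] v=[1.0000 0.0000 0.0000]
Step 1: x=[4.2500 7.2500 10.7500] v=[1.0000 1.0000 -1.0000]
Step 2: x=[4.5000 7.6250 10.3750] v=[1.0000 1.5000 -1.5000]
Step 3: x=[4.7813 7.9063 10.0625] v=[1.1250 1.1250 -1.2500]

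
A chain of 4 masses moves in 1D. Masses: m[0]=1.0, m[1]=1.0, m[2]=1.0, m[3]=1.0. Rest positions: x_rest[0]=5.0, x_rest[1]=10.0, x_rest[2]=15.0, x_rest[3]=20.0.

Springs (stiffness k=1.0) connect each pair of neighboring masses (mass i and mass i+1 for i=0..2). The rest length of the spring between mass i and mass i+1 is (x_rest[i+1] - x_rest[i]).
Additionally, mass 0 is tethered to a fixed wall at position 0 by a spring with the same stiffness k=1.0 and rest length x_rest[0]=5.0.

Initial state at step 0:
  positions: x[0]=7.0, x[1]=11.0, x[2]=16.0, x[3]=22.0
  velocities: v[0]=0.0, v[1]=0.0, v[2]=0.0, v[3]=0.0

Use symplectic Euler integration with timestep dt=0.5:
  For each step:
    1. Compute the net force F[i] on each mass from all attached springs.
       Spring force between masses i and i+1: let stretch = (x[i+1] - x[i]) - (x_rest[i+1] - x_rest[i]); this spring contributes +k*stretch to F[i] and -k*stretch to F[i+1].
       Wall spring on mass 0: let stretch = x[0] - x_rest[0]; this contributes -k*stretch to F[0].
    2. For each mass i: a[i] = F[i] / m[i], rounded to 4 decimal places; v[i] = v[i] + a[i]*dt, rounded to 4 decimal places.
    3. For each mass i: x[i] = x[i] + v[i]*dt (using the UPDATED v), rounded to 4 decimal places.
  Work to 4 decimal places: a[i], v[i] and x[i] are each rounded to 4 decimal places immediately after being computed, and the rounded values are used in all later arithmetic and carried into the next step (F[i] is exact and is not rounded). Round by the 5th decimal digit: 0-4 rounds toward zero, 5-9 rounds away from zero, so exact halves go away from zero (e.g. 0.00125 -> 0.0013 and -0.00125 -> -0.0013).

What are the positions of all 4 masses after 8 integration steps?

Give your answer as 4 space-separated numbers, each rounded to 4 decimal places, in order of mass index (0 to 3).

Answer: 5.7439 9.7674 14.2697 20.9296

Derivation:
Step 0: x=[7.0000 11.0000 16.0000 22.0000] v=[0.0000 0.0000 0.0000 0.0000]
Step 1: x=[6.2500 11.2500 16.2500 21.7500] v=[-1.5000 0.5000 0.5000 -0.5000]
Step 2: x=[5.1875 11.5000 16.6250 21.3750] v=[-2.1250 0.5000 0.7500 -0.7500]
Step 3: x=[4.4063 11.4531 16.9063 21.0625] v=[-1.5625 -0.0938 0.5625 -0.6250]
Step 4: x=[4.2852 11.0078 16.8633 20.9610] v=[-0.2423 -0.8906 -0.0860 -0.2031]
Step 5: x=[4.7734 10.3457 16.3809 21.0851] v=[0.9764 -1.3242 -0.9649 0.2481]
Step 6: x=[5.4614 9.7993 15.5657 21.2831] v=[1.3759 -1.0928 -1.6304 0.3960]
Step 7: x=[5.8685 9.6100 14.7383 21.3018] v=[0.8142 -0.3786 -1.6549 0.0373]
Step 8: x=[5.7439 9.7674 14.2697 20.9296] v=[-0.2493 0.3148 -0.9373 -0.7445]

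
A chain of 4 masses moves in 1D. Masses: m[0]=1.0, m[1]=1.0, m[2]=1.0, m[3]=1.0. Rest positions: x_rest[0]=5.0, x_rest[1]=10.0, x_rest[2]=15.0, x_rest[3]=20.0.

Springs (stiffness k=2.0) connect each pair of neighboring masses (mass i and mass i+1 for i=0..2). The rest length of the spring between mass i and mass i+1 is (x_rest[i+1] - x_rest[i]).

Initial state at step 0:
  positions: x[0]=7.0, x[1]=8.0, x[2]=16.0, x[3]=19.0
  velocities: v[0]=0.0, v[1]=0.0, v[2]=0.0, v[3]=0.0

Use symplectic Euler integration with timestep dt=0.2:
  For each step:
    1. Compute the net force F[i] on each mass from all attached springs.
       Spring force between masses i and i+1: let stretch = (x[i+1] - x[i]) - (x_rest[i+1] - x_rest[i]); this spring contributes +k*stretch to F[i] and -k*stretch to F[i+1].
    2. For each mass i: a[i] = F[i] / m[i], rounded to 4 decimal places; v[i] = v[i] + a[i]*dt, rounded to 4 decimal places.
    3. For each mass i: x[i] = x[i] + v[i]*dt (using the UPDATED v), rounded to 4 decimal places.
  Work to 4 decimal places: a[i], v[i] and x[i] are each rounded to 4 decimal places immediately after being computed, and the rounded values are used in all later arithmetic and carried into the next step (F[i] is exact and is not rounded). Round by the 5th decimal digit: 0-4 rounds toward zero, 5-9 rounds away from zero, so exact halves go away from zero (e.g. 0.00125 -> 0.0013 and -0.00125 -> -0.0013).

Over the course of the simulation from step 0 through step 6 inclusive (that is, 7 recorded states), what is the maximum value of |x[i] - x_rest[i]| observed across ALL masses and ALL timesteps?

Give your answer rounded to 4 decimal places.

Answer: 2.2865

Derivation:
Step 0: x=[7.0000 8.0000 16.0000 19.0000] v=[0.0000 0.0000 0.0000 0.0000]
Step 1: x=[6.6800 8.5600 15.6000 19.1600] v=[-1.6000 2.8000 -2.0000 0.8000]
Step 2: x=[6.1104 9.5328 14.9216 19.4352] v=[-2.8480 4.8640 -3.3920 1.3760]
Step 3: x=[5.4146 10.6629 14.1732 19.7493] v=[-3.4790 5.6506 -3.7421 1.5706]
Step 4: x=[4.7387 11.6540 13.5900 20.0173] v=[-3.3797 4.9554 -2.9158 1.3402]
Step 5: x=[4.2160 12.2467 13.3661 20.1712] v=[-2.6136 2.9637 -1.1193 0.7693]
Step 6: x=[3.9357 12.2865 13.5971 20.1807] v=[-1.4013 0.1992 1.1550 0.0473]
Max displacement = 2.2865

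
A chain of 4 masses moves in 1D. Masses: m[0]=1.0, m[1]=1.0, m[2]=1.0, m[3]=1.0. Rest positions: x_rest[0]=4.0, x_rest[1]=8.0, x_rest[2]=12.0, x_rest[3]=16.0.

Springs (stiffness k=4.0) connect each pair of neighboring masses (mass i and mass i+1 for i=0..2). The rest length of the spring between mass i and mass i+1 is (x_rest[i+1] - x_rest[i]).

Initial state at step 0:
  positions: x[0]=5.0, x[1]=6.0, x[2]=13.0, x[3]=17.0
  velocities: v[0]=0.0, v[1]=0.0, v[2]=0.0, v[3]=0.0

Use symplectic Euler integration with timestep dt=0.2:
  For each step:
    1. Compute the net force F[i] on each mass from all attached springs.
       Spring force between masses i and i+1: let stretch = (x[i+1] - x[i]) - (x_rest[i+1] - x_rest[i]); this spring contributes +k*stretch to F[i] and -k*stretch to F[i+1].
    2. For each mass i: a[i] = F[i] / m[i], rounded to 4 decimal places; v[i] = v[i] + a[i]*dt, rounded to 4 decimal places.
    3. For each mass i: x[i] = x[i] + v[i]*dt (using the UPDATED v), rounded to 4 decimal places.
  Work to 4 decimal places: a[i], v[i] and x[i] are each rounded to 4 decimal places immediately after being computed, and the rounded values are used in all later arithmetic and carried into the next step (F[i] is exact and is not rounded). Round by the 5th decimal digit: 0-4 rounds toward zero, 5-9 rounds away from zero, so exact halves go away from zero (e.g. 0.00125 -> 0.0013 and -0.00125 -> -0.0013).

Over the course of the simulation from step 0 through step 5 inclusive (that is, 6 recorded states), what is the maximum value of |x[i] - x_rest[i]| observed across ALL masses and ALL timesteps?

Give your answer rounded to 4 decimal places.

Step 0: x=[5.0000 6.0000 13.0000 17.0000] v=[0.0000 0.0000 0.0000 0.0000]
Step 1: x=[4.5200 6.9600 12.5200 17.0000] v=[-2.4000 4.8000 -2.4000 0.0000]
Step 2: x=[3.7904 8.4192 11.8672 16.9232] v=[-3.6480 7.2960 -3.2640 -0.3840]
Step 3: x=[3.1614 9.6895 11.4717 16.6774] v=[-3.1450 6.3514 -1.9776 -1.2288]
Step 4: x=[2.9369 10.2004 11.6239 16.2387] v=[-1.1225 2.5547 0.7612 -2.1934]
Step 5: x=[3.2346 9.7769 12.2867 15.7017] v=[1.4883 -2.1173 3.3142 -2.6852]
Max displacement = 2.2004

Answer: 2.2004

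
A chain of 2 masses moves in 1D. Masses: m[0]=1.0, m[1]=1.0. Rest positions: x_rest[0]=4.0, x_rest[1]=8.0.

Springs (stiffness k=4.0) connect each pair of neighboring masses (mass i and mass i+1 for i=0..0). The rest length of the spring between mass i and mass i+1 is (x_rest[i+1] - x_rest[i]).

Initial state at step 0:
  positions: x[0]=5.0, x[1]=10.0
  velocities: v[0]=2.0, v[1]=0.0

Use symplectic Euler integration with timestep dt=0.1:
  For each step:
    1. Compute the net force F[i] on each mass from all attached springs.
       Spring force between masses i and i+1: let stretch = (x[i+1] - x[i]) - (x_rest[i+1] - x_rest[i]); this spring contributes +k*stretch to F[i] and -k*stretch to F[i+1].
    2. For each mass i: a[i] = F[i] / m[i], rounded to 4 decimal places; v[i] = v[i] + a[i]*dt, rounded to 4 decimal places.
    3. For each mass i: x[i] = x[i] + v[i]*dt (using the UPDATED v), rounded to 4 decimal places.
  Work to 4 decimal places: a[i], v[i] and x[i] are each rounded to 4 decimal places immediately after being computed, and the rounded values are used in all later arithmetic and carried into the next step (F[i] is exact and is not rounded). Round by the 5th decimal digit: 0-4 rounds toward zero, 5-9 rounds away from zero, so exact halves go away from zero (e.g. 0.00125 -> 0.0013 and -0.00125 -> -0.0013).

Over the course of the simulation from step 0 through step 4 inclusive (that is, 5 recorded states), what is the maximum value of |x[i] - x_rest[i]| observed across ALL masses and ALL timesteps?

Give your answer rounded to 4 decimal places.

Step 0: x=[5.0000 10.0000] v=[2.0000 0.0000]
Step 1: x=[5.2400 9.9600] v=[2.4000 -0.4000]
Step 2: x=[5.5088 9.8912] v=[2.6880 -0.6880]
Step 3: x=[5.7929 9.8071] v=[2.8410 -0.8410]
Step 4: x=[6.0776 9.7224] v=[2.8467 -0.8467]
Max displacement = 2.0776

Answer: 2.0776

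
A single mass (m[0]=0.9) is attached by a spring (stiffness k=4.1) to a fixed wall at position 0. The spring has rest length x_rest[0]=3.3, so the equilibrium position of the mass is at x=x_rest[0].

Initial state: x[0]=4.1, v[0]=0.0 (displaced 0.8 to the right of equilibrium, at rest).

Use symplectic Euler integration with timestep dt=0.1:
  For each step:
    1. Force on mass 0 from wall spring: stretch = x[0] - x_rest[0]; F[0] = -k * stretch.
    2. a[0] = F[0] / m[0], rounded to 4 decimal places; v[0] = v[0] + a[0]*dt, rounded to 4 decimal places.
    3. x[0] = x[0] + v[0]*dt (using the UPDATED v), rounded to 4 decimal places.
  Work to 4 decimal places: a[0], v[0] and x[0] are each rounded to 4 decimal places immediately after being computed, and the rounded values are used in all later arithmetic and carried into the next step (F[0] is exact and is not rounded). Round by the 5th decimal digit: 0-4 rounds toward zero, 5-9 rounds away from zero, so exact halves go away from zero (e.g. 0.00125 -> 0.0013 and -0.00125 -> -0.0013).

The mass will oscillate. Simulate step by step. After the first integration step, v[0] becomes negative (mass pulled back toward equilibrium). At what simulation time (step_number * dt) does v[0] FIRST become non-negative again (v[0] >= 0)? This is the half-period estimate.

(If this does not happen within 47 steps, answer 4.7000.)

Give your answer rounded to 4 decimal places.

Answer: 1.5000

Derivation:
Step 0: x=[4.1000] v=[0.0000]
Step 1: x=[4.0636] v=[-0.3644]
Step 2: x=[3.9924] v=[-0.7123]
Step 3: x=[3.8896] v=[-1.0277]
Step 4: x=[3.7600] v=[-1.2963]
Step 5: x=[3.6094] v=[-1.5059]
Step 6: x=[3.4447] v=[-1.6469]
Step 7: x=[3.2734] v=[-1.7128]
Step 8: x=[3.1033] v=[-1.7007]
Step 9: x=[2.9422] v=[-1.6111]
Step 10: x=[2.7974] v=[-1.4481]
Step 11: x=[2.6755] v=[-1.2191]
Step 12: x=[2.5820] v=[-0.9346]
Step 13: x=[2.5213] v=[-0.6075]
Step 14: x=[2.4960] v=[-0.2528]
Step 15: x=[2.5074] v=[0.1135]
First v>=0 after going negative at step 15, time=1.5000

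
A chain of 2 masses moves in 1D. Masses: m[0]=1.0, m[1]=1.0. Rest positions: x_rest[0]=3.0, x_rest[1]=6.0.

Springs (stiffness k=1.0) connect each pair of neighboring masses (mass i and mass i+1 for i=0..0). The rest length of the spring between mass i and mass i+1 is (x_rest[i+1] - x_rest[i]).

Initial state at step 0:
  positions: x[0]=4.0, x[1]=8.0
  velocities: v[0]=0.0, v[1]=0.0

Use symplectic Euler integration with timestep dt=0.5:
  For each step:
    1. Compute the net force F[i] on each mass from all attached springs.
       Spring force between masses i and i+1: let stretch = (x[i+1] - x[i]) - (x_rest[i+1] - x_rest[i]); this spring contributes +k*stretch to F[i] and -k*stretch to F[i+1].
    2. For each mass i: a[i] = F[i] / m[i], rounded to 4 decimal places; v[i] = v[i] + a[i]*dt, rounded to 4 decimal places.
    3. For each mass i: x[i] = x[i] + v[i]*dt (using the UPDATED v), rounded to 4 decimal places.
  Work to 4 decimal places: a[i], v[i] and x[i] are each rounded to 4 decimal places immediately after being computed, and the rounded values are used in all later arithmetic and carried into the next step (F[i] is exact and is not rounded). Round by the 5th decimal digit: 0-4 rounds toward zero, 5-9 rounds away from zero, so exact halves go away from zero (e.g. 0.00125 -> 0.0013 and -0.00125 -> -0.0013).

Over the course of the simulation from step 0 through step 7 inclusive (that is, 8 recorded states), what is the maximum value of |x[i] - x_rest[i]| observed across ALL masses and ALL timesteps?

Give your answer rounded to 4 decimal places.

Answer: 2.0313

Derivation:
Step 0: x=[4.0000 8.0000] v=[0.0000 0.0000]
Step 1: x=[4.2500 7.7500] v=[0.5000 -0.5000]
Step 2: x=[4.6250 7.3750] v=[0.7500 -0.7500]
Step 3: x=[4.9375 7.0625] v=[0.6250 -0.6250]
Step 4: x=[5.0313 6.9688] v=[0.1875 -0.1875]
Step 5: x=[4.8594 7.1407] v=[-0.3438 0.3438]
Step 6: x=[4.5078 7.4923] v=[-0.7032 0.7032]
Step 7: x=[4.1523 7.8478] v=[-0.7110 0.7110]
Max displacement = 2.0313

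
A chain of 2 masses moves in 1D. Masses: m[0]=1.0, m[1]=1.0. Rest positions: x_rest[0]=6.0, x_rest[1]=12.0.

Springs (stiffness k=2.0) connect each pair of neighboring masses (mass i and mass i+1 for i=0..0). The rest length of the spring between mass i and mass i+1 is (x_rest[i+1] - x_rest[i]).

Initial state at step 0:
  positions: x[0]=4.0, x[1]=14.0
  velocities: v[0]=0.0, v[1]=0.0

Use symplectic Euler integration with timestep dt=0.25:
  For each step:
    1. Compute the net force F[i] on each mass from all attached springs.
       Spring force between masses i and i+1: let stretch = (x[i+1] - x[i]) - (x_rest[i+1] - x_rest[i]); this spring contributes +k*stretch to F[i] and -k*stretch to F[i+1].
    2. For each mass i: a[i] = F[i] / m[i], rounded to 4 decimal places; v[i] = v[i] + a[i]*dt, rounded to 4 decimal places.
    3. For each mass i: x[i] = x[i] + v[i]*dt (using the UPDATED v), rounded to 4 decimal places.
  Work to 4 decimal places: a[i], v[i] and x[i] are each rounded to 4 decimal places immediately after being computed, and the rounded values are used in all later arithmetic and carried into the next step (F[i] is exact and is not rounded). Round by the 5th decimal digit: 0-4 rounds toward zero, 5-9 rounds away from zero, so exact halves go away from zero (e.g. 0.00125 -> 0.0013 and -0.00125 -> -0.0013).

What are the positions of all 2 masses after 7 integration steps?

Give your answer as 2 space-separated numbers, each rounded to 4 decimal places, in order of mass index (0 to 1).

Step 0: x=[4.0000 14.0000] v=[0.0000 0.0000]
Step 1: x=[4.5000 13.5000] v=[2.0000 -2.0000]
Step 2: x=[5.3750 12.6250] v=[3.5000 -3.5000]
Step 3: x=[6.4063 11.5938] v=[4.1250 -4.1250]
Step 4: x=[7.3360 10.6641] v=[3.7188 -3.7188]
Step 5: x=[7.9317 10.0684] v=[2.3829 -2.3829]
Step 6: x=[8.0445 9.9556] v=[0.4513 -0.4513]
Step 7: x=[7.6462 10.3539] v=[-1.5932 1.5932]

Answer: 7.6462 10.3539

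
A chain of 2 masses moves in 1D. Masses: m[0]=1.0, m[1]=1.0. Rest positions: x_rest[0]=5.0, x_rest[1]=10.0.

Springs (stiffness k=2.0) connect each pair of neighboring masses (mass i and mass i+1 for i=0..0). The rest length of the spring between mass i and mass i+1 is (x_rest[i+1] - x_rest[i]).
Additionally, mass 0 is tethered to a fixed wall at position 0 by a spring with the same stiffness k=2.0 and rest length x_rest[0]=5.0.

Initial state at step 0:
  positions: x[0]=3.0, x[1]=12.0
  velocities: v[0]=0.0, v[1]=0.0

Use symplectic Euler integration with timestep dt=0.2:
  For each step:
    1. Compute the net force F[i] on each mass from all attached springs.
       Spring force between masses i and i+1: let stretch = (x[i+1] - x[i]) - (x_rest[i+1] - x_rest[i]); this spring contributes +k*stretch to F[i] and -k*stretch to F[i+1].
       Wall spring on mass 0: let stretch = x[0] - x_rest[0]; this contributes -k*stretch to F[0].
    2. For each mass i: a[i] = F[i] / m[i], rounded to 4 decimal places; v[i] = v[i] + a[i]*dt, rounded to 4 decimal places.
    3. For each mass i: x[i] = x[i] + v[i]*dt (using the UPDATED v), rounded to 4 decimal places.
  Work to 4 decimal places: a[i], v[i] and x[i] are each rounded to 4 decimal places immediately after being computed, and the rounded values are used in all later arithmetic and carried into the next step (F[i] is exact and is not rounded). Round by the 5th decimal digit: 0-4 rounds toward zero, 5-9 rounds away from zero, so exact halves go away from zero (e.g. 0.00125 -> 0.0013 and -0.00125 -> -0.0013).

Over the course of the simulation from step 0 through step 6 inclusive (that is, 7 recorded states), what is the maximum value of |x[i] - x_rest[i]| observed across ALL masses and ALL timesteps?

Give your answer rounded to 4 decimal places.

Answer: 2.5258

Derivation:
Step 0: x=[3.0000 12.0000] v=[0.0000 0.0000]
Step 1: x=[3.4800 11.6800] v=[2.4000 -1.6000]
Step 2: x=[4.3376 11.1040] v=[4.2880 -2.8800]
Step 3: x=[5.3895 10.3867] v=[5.2595 -3.5866]
Step 4: x=[6.4100 9.6696] v=[5.1026 -3.5855]
Step 5: x=[7.1785 9.0917] v=[3.8424 -2.8893]
Step 6: x=[7.5258 8.7608] v=[1.7363 -1.6546]
Max displacement = 2.5258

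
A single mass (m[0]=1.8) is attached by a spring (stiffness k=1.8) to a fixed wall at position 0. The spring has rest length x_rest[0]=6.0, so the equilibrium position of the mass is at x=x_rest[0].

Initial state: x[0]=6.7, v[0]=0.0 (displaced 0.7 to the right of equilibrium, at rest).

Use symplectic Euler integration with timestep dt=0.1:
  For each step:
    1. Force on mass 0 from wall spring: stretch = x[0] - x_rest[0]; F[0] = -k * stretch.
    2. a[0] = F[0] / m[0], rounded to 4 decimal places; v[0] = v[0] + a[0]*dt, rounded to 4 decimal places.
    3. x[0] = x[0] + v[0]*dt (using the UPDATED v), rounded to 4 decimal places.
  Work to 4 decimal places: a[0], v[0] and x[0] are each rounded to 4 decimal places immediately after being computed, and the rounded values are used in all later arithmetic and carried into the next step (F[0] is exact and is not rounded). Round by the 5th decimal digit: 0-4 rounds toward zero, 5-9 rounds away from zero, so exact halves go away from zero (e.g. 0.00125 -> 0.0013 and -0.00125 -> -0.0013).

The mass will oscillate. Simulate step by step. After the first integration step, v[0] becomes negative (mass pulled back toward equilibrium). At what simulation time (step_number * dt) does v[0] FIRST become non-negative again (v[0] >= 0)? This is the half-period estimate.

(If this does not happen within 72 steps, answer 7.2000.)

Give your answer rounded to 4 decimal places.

Answer: 3.2000

Derivation:
Step 0: x=[6.7000] v=[0.0000]
Step 1: x=[6.6930] v=[-0.0700]
Step 2: x=[6.6791] v=[-0.1393]
Step 3: x=[6.6584] v=[-0.2072]
Step 4: x=[6.6311] v=[-0.2730]
Step 5: x=[6.5975] v=[-0.3361]
Step 6: x=[6.5579] v=[-0.3959]
Step 7: x=[6.5127] v=[-0.4517]
Step 8: x=[6.4624] v=[-0.5030]
Step 9: x=[6.4075] v=[-0.5492]
Step 10: x=[6.3485] v=[-0.5900]
Step 11: x=[6.2860] v=[-0.6249]
Step 12: x=[6.2207] v=[-0.6535]
Step 13: x=[6.1531] v=[-0.6756]
Step 14: x=[6.0840] v=[-0.6909]
Step 15: x=[6.0141] v=[-0.6993]
Step 16: x=[5.9440] v=[-0.7007]
Step 17: x=[5.8745] v=[-0.6951]
Step 18: x=[5.8062] v=[-0.6826]
Step 19: x=[5.7399] v=[-0.6632]
Step 20: x=[5.6762] v=[-0.6372]
Step 21: x=[5.6157] v=[-0.6048]
Step 22: x=[5.5591] v=[-0.5664]
Step 23: x=[5.5069] v=[-0.5223]
Step 24: x=[5.4596] v=[-0.4730]
Step 25: x=[5.4177] v=[-0.4190]
Step 26: x=[5.3816] v=[-0.3608]
Step 27: x=[5.3517] v=[-0.2990]
Step 28: x=[5.3283] v=[-0.2342]
Step 29: x=[5.3116] v=[-0.1670]
Step 30: x=[5.3018] v=[-0.0982]
Step 31: x=[5.2990] v=[-0.0284]
Step 32: x=[5.3032] v=[0.0417]
First v>=0 after going negative at step 32, time=3.2000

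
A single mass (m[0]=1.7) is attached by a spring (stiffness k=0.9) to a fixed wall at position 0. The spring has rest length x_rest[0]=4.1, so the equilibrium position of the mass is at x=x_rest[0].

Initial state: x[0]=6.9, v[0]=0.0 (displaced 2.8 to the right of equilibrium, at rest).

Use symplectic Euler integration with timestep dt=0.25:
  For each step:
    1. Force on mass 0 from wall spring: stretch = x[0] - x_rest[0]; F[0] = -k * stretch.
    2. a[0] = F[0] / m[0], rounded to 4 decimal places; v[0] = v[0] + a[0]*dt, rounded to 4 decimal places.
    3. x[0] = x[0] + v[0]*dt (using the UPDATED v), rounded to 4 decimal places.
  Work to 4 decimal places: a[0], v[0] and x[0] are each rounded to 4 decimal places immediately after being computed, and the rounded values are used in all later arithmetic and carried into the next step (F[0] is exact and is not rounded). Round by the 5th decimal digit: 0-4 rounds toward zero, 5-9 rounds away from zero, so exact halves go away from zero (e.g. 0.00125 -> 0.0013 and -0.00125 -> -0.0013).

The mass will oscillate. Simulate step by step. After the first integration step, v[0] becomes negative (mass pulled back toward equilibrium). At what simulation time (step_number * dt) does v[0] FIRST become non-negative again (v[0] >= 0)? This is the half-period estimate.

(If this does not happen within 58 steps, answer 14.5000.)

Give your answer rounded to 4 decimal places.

Answer: 4.5000

Derivation:
Step 0: x=[6.9000] v=[0.0000]
Step 1: x=[6.8074] v=[-0.3706]
Step 2: x=[6.6252] v=[-0.7289]
Step 3: x=[6.3594] v=[-1.0631]
Step 4: x=[6.0189] v=[-1.3622]
Step 5: x=[5.6149] v=[-1.6162]
Step 6: x=[5.1607] v=[-1.8167]
Step 7: x=[4.6714] v=[-1.9571]
Step 8: x=[4.1632] v=[-2.0327]
Step 9: x=[3.6529] v=[-2.0411]
Step 10: x=[3.1574] v=[-1.9819]
Step 11: x=[2.6931] v=[-1.8572]
Step 12: x=[2.2754] v=[-1.6710]
Step 13: x=[1.9180] v=[-1.4295]
Step 14: x=[1.6328] v=[-1.1407]
Step 15: x=[1.4293] v=[-0.8142]
Step 16: x=[1.3141] v=[-0.4607]
Step 17: x=[1.2911] v=[-0.0920]
Step 18: x=[1.3611] v=[0.2798]
First v>=0 after going negative at step 18, time=4.5000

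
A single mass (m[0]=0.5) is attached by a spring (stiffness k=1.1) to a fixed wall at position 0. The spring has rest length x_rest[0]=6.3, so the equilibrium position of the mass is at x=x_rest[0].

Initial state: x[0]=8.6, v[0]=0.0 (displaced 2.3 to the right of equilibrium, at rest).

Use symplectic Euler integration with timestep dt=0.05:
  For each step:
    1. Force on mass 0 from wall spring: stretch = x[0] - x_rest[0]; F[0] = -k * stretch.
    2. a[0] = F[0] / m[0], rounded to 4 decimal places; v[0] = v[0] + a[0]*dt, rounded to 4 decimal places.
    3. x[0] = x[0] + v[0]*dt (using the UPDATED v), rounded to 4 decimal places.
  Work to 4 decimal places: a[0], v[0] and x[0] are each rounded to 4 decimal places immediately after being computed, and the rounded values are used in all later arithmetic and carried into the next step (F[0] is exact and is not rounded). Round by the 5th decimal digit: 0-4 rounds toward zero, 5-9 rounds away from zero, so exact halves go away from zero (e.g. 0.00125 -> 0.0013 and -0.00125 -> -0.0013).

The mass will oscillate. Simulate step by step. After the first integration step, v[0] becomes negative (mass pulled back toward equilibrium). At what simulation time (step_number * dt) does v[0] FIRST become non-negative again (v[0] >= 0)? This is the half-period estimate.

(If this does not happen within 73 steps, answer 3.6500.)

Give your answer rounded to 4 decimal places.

Answer: 2.1500

Derivation:
Step 0: x=[8.6000] v=[0.0000]
Step 1: x=[8.5874] v=[-0.2530]
Step 2: x=[8.5622] v=[-0.5046]
Step 3: x=[8.5245] v=[-0.7534]
Step 4: x=[8.4746] v=[-0.9981]
Step 5: x=[8.4127] v=[-1.2373]
Step 6: x=[8.3392] v=[-1.4697]
Step 7: x=[8.2545] v=[-1.6940]
Step 8: x=[8.1591] v=[-1.9090]
Step 9: x=[8.0534] v=[-2.1135]
Step 10: x=[7.9381] v=[-2.3064]
Step 11: x=[7.8138] v=[-2.4866]
Step 12: x=[7.6811] v=[-2.6531]
Step 13: x=[7.5409] v=[-2.8050]
Step 14: x=[7.3938] v=[-2.9415]
Step 15: x=[7.2407] v=[-3.0618]
Step 16: x=[7.0824] v=[-3.1653]
Step 17: x=[6.9198] v=[-3.2514]
Step 18: x=[6.7538] v=[-3.3196]
Step 19: x=[6.5853] v=[-3.3695]
Step 20: x=[6.4153] v=[-3.4009]
Step 21: x=[6.2446] v=[-3.4136]
Step 22: x=[6.0742] v=[-3.4075]
Step 23: x=[5.9051] v=[-3.3827]
Step 24: x=[5.7381] v=[-3.3393]
Step 25: x=[5.5742] v=[-3.2775]
Step 26: x=[5.4143] v=[-3.1977]
Step 27: x=[5.2593] v=[-3.1003]
Step 28: x=[5.1100] v=[-2.9858]
Step 29: x=[4.9673] v=[-2.8549]
Step 30: x=[4.8319] v=[-2.7083]
Step 31: x=[4.7046] v=[-2.5468]
Step 32: x=[4.5860] v=[-2.3713]
Step 33: x=[4.4769] v=[-2.1828]
Step 34: x=[4.3778] v=[-1.9823]
Step 35: x=[4.2893] v=[-1.7709]
Step 36: x=[4.2118] v=[-1.5497]
Step 37: x=[4.1458] v=[-1.3200]
Step 38: x=[4.0917] v=[-1.0830]
Step 39: x=[4.0497] v=[-0.8401]
Step 40: x=[4.0201] v=[-0.5926]
Step 41: x=[4.0030] v=[-0.3418]
Step 42: x=[3.9985] v=[-0.0891]
Step 43: x=[4.0067] v=[0.1641]
First v>=0 after going negative at step 43, time=2.1500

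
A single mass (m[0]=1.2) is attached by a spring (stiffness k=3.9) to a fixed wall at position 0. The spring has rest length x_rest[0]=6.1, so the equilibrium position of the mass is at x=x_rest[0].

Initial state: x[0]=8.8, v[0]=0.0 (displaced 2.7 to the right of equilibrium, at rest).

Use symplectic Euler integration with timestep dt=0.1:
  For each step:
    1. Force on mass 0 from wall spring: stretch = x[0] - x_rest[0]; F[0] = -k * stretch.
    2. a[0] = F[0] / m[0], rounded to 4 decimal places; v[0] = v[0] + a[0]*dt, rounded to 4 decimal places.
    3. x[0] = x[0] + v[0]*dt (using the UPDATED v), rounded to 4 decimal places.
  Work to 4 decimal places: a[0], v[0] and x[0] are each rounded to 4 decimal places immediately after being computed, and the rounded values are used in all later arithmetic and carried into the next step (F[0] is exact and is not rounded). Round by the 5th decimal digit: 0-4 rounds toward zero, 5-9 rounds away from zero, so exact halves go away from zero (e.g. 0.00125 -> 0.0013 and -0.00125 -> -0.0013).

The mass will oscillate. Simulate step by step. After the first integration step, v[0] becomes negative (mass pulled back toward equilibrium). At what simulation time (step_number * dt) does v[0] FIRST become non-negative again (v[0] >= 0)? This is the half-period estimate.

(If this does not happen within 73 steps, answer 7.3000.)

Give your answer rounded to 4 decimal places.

Answer: 1.8000

Derivation:
Step 0: x=[8.8000] v=[0.0000]
Step 1: x=[8.7123] v=[-0.8775]
Step 2: x=[8.5397] v=[-1.7265]
Step 3: x=[8.2878] v=[-2.5194]
Step 4: x=[7.9648] v=[-3.2304]
Step 5: x=[7.5812] v=[-3.8365]
Step 6: x=[7.1494] v=[-4.3179]
Step 7: x=[6.6835] v=[-4.6590]
Step 8: x=[6.1986] v=[-4.8486]
Step 9: x=[5.7105] v=[-4.8807]
Step 10: x=[5.2351] v=[-4.7541]
Step 11: x=[4.7878] v=[-4.4730]
Step 12: x=[4.3832] v=[-4.0465]
Step 13: x=[4.0344] v=[-3.4885]
Step 14: x=[3.7527] v=[-2.8172]
Step 15: x=[3.5473] v=[-2.0543]
Step 16: x=[3.4248] v=[-1.2247]
Step 17: x=[3.3893] v=[-0.3553]
Step 18: x=[3.4419] v=[0.5257]
First v>=0 after going negative at step 18, time=1.8000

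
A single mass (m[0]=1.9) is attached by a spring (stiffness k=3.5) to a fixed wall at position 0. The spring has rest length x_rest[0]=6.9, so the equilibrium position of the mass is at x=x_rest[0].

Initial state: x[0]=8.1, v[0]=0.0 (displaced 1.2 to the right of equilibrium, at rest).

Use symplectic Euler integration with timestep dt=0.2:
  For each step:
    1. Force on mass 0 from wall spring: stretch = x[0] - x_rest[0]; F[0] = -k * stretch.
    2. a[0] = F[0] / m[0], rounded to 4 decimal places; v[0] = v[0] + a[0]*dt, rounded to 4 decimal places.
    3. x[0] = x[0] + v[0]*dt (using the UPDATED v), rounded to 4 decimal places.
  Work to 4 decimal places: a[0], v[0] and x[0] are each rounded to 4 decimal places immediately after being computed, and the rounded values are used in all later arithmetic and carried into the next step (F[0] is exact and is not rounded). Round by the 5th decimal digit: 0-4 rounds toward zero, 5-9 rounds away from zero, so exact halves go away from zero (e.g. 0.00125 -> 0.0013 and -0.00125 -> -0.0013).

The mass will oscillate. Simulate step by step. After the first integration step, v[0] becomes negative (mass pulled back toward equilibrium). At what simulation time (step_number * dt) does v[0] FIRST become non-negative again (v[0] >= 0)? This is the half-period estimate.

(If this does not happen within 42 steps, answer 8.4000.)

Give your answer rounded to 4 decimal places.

Step 0: x=[8.1000] v=[0.0000]
Step 1: x=[8.0116] v=[-0.4421]
Step 2: x=[7.8413] v=[-0.8516]
Step 3: x=[7.6016] v=[-1.1984]
Step 4: x=[7.3102] v=[-1.4569]
Step 5: x=[6.9886] v=[-1.6080]
Step 6: x=[6.6605] v=[-1.6406]
Step 7: x=[6.3500] v=[-1.5524]
Step 8: x=[6.0800] v=[-1.3498]
Step 9: x=[5.8705] v=[-1.0477]
Step 10: x=[5.7368] v=[-0.6684]
Step 11: x=[5.6888] v=[-0.2399]
Step 12: x=[5.7301] v=[0.2063]
First v>=0 after going negative at step 12, time=2.4000

Answer: 2.4000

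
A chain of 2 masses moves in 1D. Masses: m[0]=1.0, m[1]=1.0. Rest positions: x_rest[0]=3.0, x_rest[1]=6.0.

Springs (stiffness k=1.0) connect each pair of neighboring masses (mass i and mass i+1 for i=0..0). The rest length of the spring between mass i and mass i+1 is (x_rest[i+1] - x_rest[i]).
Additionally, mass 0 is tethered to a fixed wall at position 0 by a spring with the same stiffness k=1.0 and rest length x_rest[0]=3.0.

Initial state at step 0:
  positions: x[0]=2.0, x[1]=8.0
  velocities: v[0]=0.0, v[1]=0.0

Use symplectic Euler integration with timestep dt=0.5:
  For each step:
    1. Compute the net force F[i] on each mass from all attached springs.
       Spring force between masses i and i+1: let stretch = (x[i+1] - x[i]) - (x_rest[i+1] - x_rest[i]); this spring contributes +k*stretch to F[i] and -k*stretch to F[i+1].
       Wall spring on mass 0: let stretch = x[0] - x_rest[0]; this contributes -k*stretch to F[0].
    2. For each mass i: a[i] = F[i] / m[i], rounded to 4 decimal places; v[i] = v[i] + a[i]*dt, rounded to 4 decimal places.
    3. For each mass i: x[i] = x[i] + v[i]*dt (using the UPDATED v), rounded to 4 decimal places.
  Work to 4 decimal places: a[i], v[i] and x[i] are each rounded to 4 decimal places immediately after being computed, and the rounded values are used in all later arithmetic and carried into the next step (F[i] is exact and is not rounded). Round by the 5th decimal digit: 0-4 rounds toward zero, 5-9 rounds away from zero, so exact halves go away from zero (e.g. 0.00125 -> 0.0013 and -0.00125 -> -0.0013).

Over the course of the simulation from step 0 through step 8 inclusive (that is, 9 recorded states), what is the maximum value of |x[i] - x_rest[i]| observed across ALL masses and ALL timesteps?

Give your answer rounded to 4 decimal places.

Answer: 2.1973

Derivation:
Step 0: x=[2.0000 8.0000] v=[0.0000 0.0000]
Step 1: x=[3.0000 7.2500] v=[2.0000 -1.5000]
Step 2: x=[4.3125 6.1875] v=[2.6250 -2.1250]
Step 3: x=[5.0157 5.4063] v=[1.4063 -1.5625]
Step 4: x=[4.5626 5.2774] v=[-0.9063 -0.2578]
Step 5: x=[3.1475 5.7198] v=[-2.8302 0.8848]
Step 6: x=[1.5886 6.2692] v=[-3.1178 1.0987]
Step 7: x=[0.8027 6.3984] v=[-1.5718 0.2584]
Step 8: x=[1.2151 5.8787] v=[0.8247 -1.0395]
Max displacement = 2.1973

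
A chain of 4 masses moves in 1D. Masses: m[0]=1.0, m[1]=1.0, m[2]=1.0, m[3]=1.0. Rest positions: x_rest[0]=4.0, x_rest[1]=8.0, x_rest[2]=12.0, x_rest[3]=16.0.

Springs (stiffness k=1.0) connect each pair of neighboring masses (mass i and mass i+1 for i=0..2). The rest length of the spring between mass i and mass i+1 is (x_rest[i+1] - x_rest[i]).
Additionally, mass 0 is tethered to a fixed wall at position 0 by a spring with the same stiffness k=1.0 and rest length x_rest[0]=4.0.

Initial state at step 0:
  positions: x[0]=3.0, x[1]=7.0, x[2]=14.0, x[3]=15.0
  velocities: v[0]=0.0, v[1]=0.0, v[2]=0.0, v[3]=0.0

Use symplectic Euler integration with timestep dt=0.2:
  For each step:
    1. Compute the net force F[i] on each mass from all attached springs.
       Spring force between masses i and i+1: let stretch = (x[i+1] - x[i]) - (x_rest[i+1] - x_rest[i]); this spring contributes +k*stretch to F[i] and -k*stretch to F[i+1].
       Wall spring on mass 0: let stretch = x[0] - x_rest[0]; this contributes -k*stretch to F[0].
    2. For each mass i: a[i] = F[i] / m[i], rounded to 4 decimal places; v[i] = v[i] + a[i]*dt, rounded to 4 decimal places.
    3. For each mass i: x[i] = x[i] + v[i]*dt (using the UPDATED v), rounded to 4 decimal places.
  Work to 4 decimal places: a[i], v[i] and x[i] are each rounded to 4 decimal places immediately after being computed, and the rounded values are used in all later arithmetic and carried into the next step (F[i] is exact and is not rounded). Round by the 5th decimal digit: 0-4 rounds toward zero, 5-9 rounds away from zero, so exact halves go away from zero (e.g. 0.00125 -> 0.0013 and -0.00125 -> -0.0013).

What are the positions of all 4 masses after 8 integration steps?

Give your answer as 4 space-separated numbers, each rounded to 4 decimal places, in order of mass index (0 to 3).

Answer: 4.4685 8.6603 9.9637 16.9965

Derivation:
Step 0: x=[3.0000 7.0000 14.0000 15.0000] v=[0.0000 0.0000 0.0000 0.0000]
Step 1: x=[3.0400 7.1200 13.7600 15.1200] v=[0.2000 0.6000 -1.2000 0.6000]
Step 2: x=[3.1216 7.3424 13.3088 15.3456] v=[0.4080 1.1120 -2.2560 1.1280]
Step 3: x=[3.2472 7.6346 12.7004 15.6497] v=[0.6278 1.4611 -3.0419 1.5206]
Step 4: x=[3.4184 7.9540 12.0074 15.9958] v=[0.8558 1.5968 -3.4652 1.7307]
Step 5: x=[3.6342 8.2541 11.3118 16.3424] v=[1.0792 1.5004 -3.4782 1.7330]
Step 6: x=[3.8895 8.4917 10.6951 16.6478] v=[1.2763 1.1880 -3.0836 1.5269]
Step 7: x=[4.1733 8.6333 10.2284 16.8751] v=[1.4188 0.7082 -2.3337 1.1364]
Step 8: x=[4.4685 8.6603 9.9637 16.9965] v=[1.4761 0.1352 -1.3234 0.6071]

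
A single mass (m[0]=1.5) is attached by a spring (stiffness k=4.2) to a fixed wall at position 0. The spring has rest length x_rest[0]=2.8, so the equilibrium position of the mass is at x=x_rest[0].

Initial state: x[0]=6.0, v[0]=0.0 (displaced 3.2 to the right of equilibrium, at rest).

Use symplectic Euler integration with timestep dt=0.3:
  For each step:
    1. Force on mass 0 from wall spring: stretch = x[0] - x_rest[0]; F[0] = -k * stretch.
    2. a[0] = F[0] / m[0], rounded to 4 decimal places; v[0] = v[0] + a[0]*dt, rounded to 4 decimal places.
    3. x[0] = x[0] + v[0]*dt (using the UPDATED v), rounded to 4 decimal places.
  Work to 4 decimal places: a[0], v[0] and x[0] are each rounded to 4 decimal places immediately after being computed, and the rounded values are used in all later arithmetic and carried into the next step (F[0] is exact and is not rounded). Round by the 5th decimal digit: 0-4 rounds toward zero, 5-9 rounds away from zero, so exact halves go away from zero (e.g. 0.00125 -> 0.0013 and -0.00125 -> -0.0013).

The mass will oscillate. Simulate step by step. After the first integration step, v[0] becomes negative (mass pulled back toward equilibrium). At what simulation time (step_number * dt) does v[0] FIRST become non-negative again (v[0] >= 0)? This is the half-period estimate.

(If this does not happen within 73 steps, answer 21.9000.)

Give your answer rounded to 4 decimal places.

Step 0: x=[6.0000] v=[0.0000]
Step 1: x=[5.1936] v=[-2.6880]
Step 2: x=[3.7840] v=[-4.6986]
Step 3: x=[2.1264] v=[-5.5252]
Step 4: x=[0.6386] v=[-4.9594]
Step 5: x=[-0.3045] v=[-3.1438]
Step 6: x=[-0.4653] v=[-0.5360]
Step 7: x=[0.1967] v=[2.2068]
First v>=0 after going negative at step 7, time=2.1000

Answer: 2.1000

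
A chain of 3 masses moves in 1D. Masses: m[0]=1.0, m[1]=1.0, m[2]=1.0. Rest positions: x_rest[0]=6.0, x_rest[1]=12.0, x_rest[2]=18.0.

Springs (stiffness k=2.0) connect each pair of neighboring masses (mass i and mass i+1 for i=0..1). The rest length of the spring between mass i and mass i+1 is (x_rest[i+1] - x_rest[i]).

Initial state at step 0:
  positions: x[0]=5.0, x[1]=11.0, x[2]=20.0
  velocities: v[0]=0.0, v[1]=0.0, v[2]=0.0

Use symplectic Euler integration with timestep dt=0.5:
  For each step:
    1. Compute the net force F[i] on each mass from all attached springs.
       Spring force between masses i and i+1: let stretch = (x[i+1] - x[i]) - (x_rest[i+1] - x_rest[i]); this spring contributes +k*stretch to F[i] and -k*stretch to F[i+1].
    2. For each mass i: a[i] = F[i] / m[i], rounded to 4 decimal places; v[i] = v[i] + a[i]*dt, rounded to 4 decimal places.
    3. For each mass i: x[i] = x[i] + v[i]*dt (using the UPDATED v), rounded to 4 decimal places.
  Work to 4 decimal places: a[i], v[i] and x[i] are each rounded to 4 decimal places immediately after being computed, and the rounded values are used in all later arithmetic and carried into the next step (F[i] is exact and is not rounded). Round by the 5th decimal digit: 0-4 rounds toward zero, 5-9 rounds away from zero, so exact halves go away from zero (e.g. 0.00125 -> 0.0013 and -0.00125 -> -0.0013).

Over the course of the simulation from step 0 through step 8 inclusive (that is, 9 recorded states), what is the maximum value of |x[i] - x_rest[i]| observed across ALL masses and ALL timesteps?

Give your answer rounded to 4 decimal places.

Answer: 2.1875

Derivation:
Step 0: x=[5.0000 11.0000 20.0000] v=[0.0000 0.0000 0.0000]
Step 1: x=[5.0000 12.5000 18.5000] v=[0.0000 3.0000 -3.0000]
Step 2: x=[5.7500 13.2500 17.0000] v=[1.5000 1.5000 -3.0000]
Step 3: x=[7.2500 12.1250 16.6250] v=[3.0000 -2.2500 -0.7500]
Step 4: x=[8.1875 10.8125 17.0000] v=[1.8750 -2.6250 0.7500]
Step 5: x=[7.4375 11.2813 17.2813] v=[-1.5000 0.9375 0.5625]
Step 6: x=[5.6094 12.8282 17.5626] v=[-3.6562 3.0937 0.5625]
Step 7: x=[4.3907 13.1329 18.4767] v=[-2.4374 0.6093 1.8281]
Step 8: x=[4.5431 11.7384 19.7189] v=[0.3048 -2.7891 2.4843]
Max displacement = 2.1875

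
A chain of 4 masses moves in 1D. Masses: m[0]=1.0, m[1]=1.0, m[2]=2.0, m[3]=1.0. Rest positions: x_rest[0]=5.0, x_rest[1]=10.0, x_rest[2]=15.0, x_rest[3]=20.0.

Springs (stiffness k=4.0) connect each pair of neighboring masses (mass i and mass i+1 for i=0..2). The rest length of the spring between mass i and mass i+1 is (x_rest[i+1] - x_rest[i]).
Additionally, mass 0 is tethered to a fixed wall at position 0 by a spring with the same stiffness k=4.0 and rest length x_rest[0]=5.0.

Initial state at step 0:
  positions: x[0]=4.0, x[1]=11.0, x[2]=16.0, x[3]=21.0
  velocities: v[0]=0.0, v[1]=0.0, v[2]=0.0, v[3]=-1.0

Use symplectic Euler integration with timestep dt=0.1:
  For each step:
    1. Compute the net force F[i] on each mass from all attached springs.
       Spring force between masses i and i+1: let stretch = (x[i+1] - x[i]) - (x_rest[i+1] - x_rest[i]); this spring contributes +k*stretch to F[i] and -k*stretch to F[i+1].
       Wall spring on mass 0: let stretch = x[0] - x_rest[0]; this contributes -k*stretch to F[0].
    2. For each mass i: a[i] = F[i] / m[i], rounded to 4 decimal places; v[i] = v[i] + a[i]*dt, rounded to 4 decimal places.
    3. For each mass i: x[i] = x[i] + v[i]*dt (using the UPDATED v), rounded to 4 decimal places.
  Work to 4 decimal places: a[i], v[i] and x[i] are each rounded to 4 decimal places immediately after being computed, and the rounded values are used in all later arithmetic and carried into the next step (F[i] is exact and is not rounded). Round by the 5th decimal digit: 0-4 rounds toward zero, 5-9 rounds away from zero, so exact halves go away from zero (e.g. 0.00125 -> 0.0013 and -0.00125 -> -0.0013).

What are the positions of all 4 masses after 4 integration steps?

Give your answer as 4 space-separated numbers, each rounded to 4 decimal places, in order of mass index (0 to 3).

Step 0: x=[4.0000 11.0000 16.0000 21.0000] v=[0.0000 0.0000 0.0000 -1.0000]
Step 1: x=[4.1200 10.9200 16.0000 20.9000] v=[1.2000 -0.8000 0.0000 -1.0000]
Step 2: x=[4.3472 10.7712 15.9964 20.8040] v=[2.2720 -1.4880 -0.0360 -0.9600]
Step 3: x=[4.6575 10.5745 15.9845 20.7157] v=[3.1027 -1.9675 -0.1195 -0.8830]
Step 4: x=[5.0182 10.3575 15.9590 20.6382] v=[3.6065 -2.1703 -0.2553 -0.7755]

Answer: 5.0182 10.3575 15.9590 20.6382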